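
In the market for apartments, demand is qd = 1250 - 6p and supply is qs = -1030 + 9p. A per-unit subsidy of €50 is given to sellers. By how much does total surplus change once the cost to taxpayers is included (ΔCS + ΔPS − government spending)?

Net change in total surplus = -€4500

Pre-subsidy: 1250 - 6p = -1030 + 9p gives p* = 152, q* = 338.
With the subsidy, sellers receive ps = pb + 50 for each unit, where pb is the price buyers pay.
Supply in terms of pb becomes qs = -1030 + 9(pb + 50) = -580 + 9pb. Setting this equal to demand: 1250 - 6pb = -580 + 9pb, so pb = 122.
Sellers receive ps = 122 + 50 = 172; q' = 1250 − 6·122 = 518.
ΔCS = ½(338 + 518)(152 − 122) = 12840; ΔPS = ½(338 + 518)(172 − 152) = 8560.
Government spending = 50 × 518 = 25900.
Net change = 12840 + 8560 − 25900 = -4500. The loss equals the DWL triangle ½·50·180.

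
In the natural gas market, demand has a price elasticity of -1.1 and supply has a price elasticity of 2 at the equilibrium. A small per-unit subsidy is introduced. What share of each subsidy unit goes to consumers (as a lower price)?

Consumer share = 20/31

For a small subsidy around the equilibrium, the benefit split depends on the relative slopes, which at a point are proportional to the elasticities.
Buyer share = εs/(εs + |εd|) = 2/(2 + 1.1) = 20/31; seller share = |εd|/(εs + |εd|) = 11/31.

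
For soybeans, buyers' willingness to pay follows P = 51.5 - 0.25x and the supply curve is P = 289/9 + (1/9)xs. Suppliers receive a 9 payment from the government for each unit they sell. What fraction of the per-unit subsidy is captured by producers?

Pre-subsidy: 51.5 - 0.25x = 289/9 + (1/9)x gives x* = 698/13 and P* = 495/13.
With the subsidy, sellers receive Ps = Pb + 9 for each unit, where Pb is the price buyers pay.
On the curves, Pb = 51.5 - 0.25x and Ps = 289/9 + (1/9)x; the wedge Ps − Pb = 9 gives 289/9 + (1/9)x − (51.5 - 0.25x) = 9, so x' = 1022/13.
Then Pb = 51.5 − 0.25·(1022/13) = 414/13 and Ps = 289/9 + (1/9)·(1022/13) = 531/13.
Buyers' price falls by P* − Pb = 495/13 − 414/13 = 81/13; sellers' price rises by Ps − P* = 531/13 − 495/13 = 36/13.
So producers capture (36/13)/9 = 4/13 of each unit of subsidy.

Producer share = 4/13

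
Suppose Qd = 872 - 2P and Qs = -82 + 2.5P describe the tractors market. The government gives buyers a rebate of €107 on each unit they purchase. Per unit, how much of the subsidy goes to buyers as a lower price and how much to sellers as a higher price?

Buyers gain 535/9 per unit; sellers gain 428/9 per unit

Pre-subsidy: 872 - 2P = -82 + 2.5P gives P* = 212, Q* = 448.
With the rebate, buyers effectively pay Pb = Ps − 107, where Ps is the price sellers receive.
Demand in terms of Ps becomes Qd = 872 − 2(Ps − 107) = 1086 - 2Ps. Setting this equal to supply: 1086 - 2Ps = -82 + 2.5Ps, so Ps = 2336/9.
Buyers pay Pb = 2336/9 − 107 = 1373/9; Q' = -82 + 2.5·(2336/9) = 5102/9.
Buyers' price falls by P* − Pb = 212 − 1373/9 = 535/9; sellers' price rises by Ps − P* = 2336/9 − 212 = 428/9.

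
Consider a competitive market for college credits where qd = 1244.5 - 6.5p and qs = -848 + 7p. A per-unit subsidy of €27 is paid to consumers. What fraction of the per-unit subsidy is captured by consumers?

Pre-subsidy: 1244.5 - 6.5p = -848 + 7p gives p* = 155, q* = 237.
With the rebate, buyers effectively pay pb = ps − 27, where ps is the price sellers receive.
Demand in terms of ps becomes qd = 1244.5 − 6.5(ps − 27) = 1420 - 6.5ps. Setting this equal to supply: 1420 - 6.5ps = -848 + 7ps, so ps = 168.
Buyers pay pb = 168 − 27 = 141; q' = -848 + 7·168 = 328.
Buyers' price falls by p* − pb = 155 − 141 = 14; sellers' price rises by ps − p* = 168 − 155 = 13.
So consumers capture 14/27 = 14/27 of each unit of subsidy.

Consumer share = 14/27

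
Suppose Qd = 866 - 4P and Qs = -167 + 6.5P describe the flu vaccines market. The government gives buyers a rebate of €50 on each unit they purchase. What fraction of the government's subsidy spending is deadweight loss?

Pre-subsidy: 866 - 4P = -167 + 6.5P gives P* = 2066/21, Q* = 9922/21.
With the rebate, buyers effectively pay Pb = Ps − 50, where Ps is the price sellers receive.
Demand in terms of Ps becomes Qd = 866 − 4(Ps − 50) = 1066 - 4Ps. Setting this equal to supply: 1066 - 4Ps = -167 + 6.5Ps, so Ps = 822/7.
Buyers pay Pb = 822/7 − 50 = 472/7; Q' = -167 + 6.5·(822/7) = 4174/7.
ΔCS = ½(9922/21 + 4174/7)(2066/21 − 472/7) = 7294300/441; ΔPS = ½(9922/21 + 4174/7)(822/7 − 2066/21) = 4488800/441.
Government spending = 50 × 4174/7 = 208700/7.
DWL = ½ × 50 × (4174/7 − 9922/21) = 65000/21; fraction = (65000/21) / (208700/7) = 650/6261.

DWL / government spending = 650/6261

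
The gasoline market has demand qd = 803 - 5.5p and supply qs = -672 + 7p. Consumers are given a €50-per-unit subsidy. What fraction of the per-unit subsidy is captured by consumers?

Consumer share = 0.56

Pre-subsidy: 803 - 5.5p = -672 + 7p gives p* = 118, q* = 154.
With the rebate, buyers effectively pay pb = ps − 50, where ps is the price sellers receive.
Demand in terms of ps becomes qd = 803 − 5.5(ps − 50) = 1078 - 5.5ps. Setting this equal to supply: 1078 - 5.5ps = -672 + 7ps, so ps = 140.
Buyers pay pb = 140 − 50 = 90; q' = -672 + 7·140 = 308.
Buyers' price falls by p* − pb = 118 − 90 = 28; sellers' price rises by ps − p* = 140 − 118 = 22.
So consumers capture 28/50 = 0.56 of each unit of subsidy.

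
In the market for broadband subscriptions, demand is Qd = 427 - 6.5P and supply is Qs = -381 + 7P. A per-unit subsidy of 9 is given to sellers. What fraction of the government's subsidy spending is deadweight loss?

Pre-subsidy: 427 - 6.5P = -381 + 7P gives P* = 1616/27, Q* = 1025/27.
With the subsidy, sellers receive Ps = Pb + 9 for each unit, where Pb is the price buyers pay.
Supply in terms of Pb becomes Qs = -381 + 7(Pb + 9) = -318 + 7Pb. Setting this equal to demand: 427 - 6.5Pb = -318 + 7Pb, so Pb = 1490/27.
Sellers receive Ps = 1490/27 + 9 = 1733/27; Q' = 427 − 6.5·(1490/27) = 1844/27.
ΔCS = ½(1025/27 + 1844/27)(1616/27 − 1490/27) = 20083/81; ΔPS = ½(1025/27 + 1844/27)(1733/27 − 1616/27) = 37297/162.
Government spending = 9 × 1844/27 = 1844/3.
DWL = ½ × 9 × (1844/27 − 1025/27) = 136.5; fraction = 136.5 / (1844/3) = 819/3688.

DWL / government spending = 819/3688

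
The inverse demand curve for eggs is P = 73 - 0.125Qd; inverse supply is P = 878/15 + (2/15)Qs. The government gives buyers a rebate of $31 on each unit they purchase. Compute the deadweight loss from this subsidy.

Pre-subsidy: 73 - 0.125Q = 878/15 + (2/15)Q gives Q* = 56 and P* = 66.
With the rebate, buyers effectively pay Pb = Ps − 31, where Ps is the price sellers receive.
On the curves, Pb = 73 - 0.125Q and Ps = 878/15 + (2/15)Q; the wedge Ps − Pb = 31 gives 878/15 + (2/15)Q − (73 - 0.125Q) = 31, so Q' = 176.
Then Pb = 73 − 0.125·176 = 51 and Ps = 878/15 + (2/15)·176 = 82.
The subsidy expands output by 176 − 56 = 120 past the efficient level; on those units the gap between marginal cost and willingness to pay runs from 0 up to 31.
DWL = ½ × 31 × 120 = 1860.

Deadweight loss = $1860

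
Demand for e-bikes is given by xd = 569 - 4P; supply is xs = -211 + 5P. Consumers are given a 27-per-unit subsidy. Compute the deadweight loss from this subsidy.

Pre-subsidy: 569 - 4P = -211 + 5P gives P* = 260/3, x* = 667/3.
With the rebate, buyers effectively pay Pb = Ps − 27, where Ps is the price sellers receive.
Demand in terms of Ps becomes xd = 569 − 4(Ps − 27) = 677 - 4Ps. Setting this equal to supply: 677 - 4Ps = -211 + 5Ps, so Ps = 296/3.
Buyers pay Pb = 296/3 − 27 = 215/3; x' = -211 + 5·(296/3) = 847/3.
The subsidy expands output by 847/3 − 667/3 = 60 past the efficient level; on those units the gap between marginal cost and willingness to pay runs from 0 up to 27.
DWL = ½ × 27 × 60 = 810.

Deadweight loss = 810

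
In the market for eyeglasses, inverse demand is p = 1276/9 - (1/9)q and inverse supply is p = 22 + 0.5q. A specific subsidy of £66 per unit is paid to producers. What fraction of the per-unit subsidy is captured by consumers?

Consumer share = 2/11

Pre-subsidy: 1276/9 - (1/9)q = 22 + 0.5q gives q* = 196 and p* = 120.
With the subsidy, sellers receive ps = pb + 66 for each unit, where pb is the price buyers pay.
On the curves, pb = 1276/9 - (1/9)q and ps = 22 + 0.5q; the wedge ps − pb = 66 gives 22 + 0.5q − (1276/9 - (1/9)q) = 66, so q' = 304.
Then pb = 1276/9 − (1/9)·304 = 108 and ps = 22 + 0.5·304 = 174.
Buyers' price falls by p* − pb = 120 − 108 = 12; sellers' price rises by ps − p* = 174 − 120 = 54.
So consumers capture 12/66 = 2/11 of each unit of subsidy.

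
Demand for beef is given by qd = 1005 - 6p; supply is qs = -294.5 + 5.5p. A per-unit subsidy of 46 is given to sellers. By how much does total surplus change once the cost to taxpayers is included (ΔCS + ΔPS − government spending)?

Pre-subsidy: 1005 - 6p = -294.5 + 5.5p gives p* = 113, q* = 327.
With the subsidy, sellers receive ps = pb + 46 for each unit, where pb is the price buyers pay.
Supply in terms of pb becomes qs = -294.5 + 5.5(pb + 46) = -41.5 + 5.5pb. Setting this equal to demand: 1005 - 6pb = -41.5 + 5.5pb, so pb = 91.
Sellers receive ps = 91 + 46 = 137; q' = 1005 − 6·91 = 459.
ΔCS = ½(327 + 459)(113 − 91) = 8646; ΔPS = ½(327 + 459)(137 − 113) = 9432.
Government spending = 46 × 459 = 21114.
Net change = 8646 + 9432 − 21114 = -3036. The loss equals the DWL triangle ½·46·132.

Net change in total surplus = -3036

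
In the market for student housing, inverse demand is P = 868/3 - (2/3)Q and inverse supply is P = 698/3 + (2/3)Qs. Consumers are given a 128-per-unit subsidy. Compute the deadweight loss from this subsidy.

Pre-subsidy: 868/3 - (2/3)Q = 698/3 + (2/3)Q gives Q* = 42.5 and P* = 261.
With the rebate, buyers effectively pay Pb = Ps − 128, where Ps is the price sellers receive.
On the curves, Pb = 868/3 - (2/3)Q and Ps = 698/3 + (2/3)Q; the wedge Ps − Pb = 128 gives 698/3 + (2/3)Q − (868/3 - (2/3)Q) = 128, so Q' = 138.5.
Then Pb = 868/3 − (2/3)·138.5 = 197 and Ps = 698/3 + (2/3)·138.5 = 325.
The subsidy expands output by 138.5 − 42.5 = 96 past the efficient level; on those units the gap between marginal cost and willingness to pay runs from 0 up to 128.
DWL = ½ × 128 × 96 = 6144.

Deadweight loss = 6144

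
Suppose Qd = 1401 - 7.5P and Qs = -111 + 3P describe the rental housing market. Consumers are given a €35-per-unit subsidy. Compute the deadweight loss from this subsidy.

Pre-subsidy: 1401 - 7.5P = -111 + 3P gives P* = 144, Q* = 321.
With the rebate, buyers effectively pay Pb = Ps − 35, where Ps is the price sellers receive.
Demand in terms of Ps becomes Qd = 1401 − 7.5(Ps − 35) = 1663.5 - 7.5Ps. Setting this equal to supply: 1663.5 - 7.5Ps = -111 + 3Ps, so Ps = 169.
Buyers pay Pb = 169 − 35 = 134; Q' = -111 + 3·169 = 396.
The subsidy expands output by 396 − 321 = 75 past the efficient level; on those units the gap between marginal cost and willingness to pay runs from 0 up to 35.
DWL = ½ × 35 × 75 = 1312.5.

Deadweight loss = €1312.5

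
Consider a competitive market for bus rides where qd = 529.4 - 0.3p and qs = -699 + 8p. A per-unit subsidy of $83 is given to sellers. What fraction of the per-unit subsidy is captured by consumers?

Pre-subsidy: 529.4 - 0.3p = -699 + 8p gives p* = 148, q* = 485.
With the subsidy, sellers receive ps = pb + 83 for each unit, where pb is the price buyers pay.
Supply in terms of pb becomes qs = -699 + 8(pb + 83) = -35 + 8pb. Setting this equal to demand: 529.4 - 0.3pb = -35 + 8pb, so pb = 68.
Sellers receive ps = 68 + 83 = 151; q' = 529.4 − 0.3·68 = 509.
Buyers' price falls by p* − pb = 148 − 68 = 80; sellers' price rises by ps − p* = 151 − 148 = 3.
So consumers capture 80/83 = 80/83 of each unit of subsidy.

Consumer share = 80/83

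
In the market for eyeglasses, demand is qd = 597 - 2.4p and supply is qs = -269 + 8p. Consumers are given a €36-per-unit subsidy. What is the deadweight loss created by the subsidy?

Deadweight loss = 15552/13

Pre-subsidy: 597 - 2.4p = -269 + 8p gives p* = 2165/26, q* = 5163/13.
With the rebate, buyers effectively pay pb = ps − 36, where ps is the price sellers receive.
Demand in terms of ps becomes qd = 597 − 2.4(ps − 36) = 683.4 - 2.4ps. Setting this equal to supply: 683.4 - 2.4ps = -269 + 8ps, so ps = 2381/26.
Buyers pay pb = 2381/26 − 36 = 1445/26; q' = -269 + 8·(2381/26) = 6027/13.
The subsidy expands output by 6027/13 − 5163/13 = 864/13 past the efficient level; on those units the gap between marginal cost and willingness to pay runs from 0 up to 36.
DWL = ½ × 36 × 864/13 = 15552/13.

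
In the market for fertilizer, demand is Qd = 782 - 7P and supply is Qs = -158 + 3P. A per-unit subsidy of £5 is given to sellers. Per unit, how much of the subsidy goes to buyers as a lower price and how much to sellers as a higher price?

Buyers gain £1.5 per unit; sellers gain £3.5 per unit

Pre-subsidy: 782 - 7P = -158 + 3P gives P* = 94, Q* = 124.
With the subsidy, sellers receive Ps = Pb + 5 for each unit, where Pb is the price buyers pay.
Supply in terms of Pb becomes Qs = -158 + 3(Pb + 5) = -143 + 3Pb. Setting this equal to demand: 782 - 7Pb = -143 + 3Pb, so Pb = 92.5.
Sellers receive Ps = 92.5 + 5 = 97.5; Q' = 782 − 7·92.5 = 134.5.
Buyers' price falls by P* − Pb = 94 − 92.5 = 1.5; sellers' price rises by Ps − P* = 97.5 − 94 = 3.5.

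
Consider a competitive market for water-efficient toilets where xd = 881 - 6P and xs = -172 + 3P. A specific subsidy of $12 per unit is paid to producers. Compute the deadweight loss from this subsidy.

Pre-subsidy: 881 - 6P = -172 + 3P gives P* = 117, x* = 179.
With the subsidy, sellers receive Ps = Pb + 12 for each unit, where Pb is the price buyers pay.
Supply in terms of Pb becomes xs = -172 + 3(Pb + 12) = -136 + 3Pb. Setting this equal to demand: 881 - 6Pb = -136 + 3Pb, so Pb = 113.
Sellers receive Ps = 113 + 12 = 125; x' = 881 − 6·113 = 203.
The subsidy expands output by 203 − 179 = 24 past the efficient level; on those units the gap between marginal cost and willingness to pay runs from 0 up to 12.
DWL = ½ × 12 × 24 = 144.

Deadweight loss = $144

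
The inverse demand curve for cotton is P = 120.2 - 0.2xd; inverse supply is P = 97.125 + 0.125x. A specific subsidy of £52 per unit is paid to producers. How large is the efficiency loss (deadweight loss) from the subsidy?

Pre-subsidy: 120.2 - 0.2x = 97.125 + 0.125x gives x* = 71 and P* = 106.
With the subsidy, sellers receive Ps = Pb + 52 for each unit, where Pb is the price buyers pay.
On the curves, Pb = 120.2 - 0.2x and Ps = 97.125 + 0.125x; the wedge Ps − Pb = 52 gives 97.125 + 0.125x − (120.2 - 0.2x) = 52, so x' = 231.
Then Pb = 120.2 − 0.2·231 = 74 and Ps = 97.125 + 0.125·231 = 126.
The subsidy expands output by 231 − 71 = 160 past the efficient level; on those units the gap between marginal cost and willingness to pay runs from 0 up to 52.
DWL = ½ × 52 × 160 = 4160.

Deadweight loss = £4160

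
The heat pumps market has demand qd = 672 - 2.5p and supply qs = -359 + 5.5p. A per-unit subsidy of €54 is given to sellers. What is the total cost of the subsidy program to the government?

Government cost = €23901.75

Pre-subsidy: 672 - 2.5p = -359 + 5.5p gives p* = 128.875, q* = 349.8125.
With the subsidy, sellers receive ps = pb + 54 for each unit, where pb is the price buyers pay.
Supply in terms of pb becomes qs = -359 + 5.5(pb + 54) = -62 + 5.5pb. Setting this equal to demand: 672 - 2.5pb = -62 + 5.5pb, so pb = 91.75.
Sellers receive ps = 91.75 + 54 = 145.75; q' = 672 − 2.5·91.75 = 442.625.
Government outlay = subsidy × quantity = 54 × 442.625 = 23901.75.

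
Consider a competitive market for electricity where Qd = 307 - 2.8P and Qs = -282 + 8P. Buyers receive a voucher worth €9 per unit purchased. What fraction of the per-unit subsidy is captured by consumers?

Pre-subsidy: 307 - 2.8P = -282 + 8P gives P* = 2945/54, Q* = 4166/27.
With the rebate, buyers effectively pay Pb = Ps − 9, where Ps is the price sellers receive.
Demand in terms of Ps becomes Qd = 307 − 2.8(Ps − 9) = 332.2 - 2.8Ps. Setting this equal to supply: 332.2 - 2.8Ps = -282 + 8Ps, so Ps = 3071/54.
Buyers pay Pb = 3071/54 − 9 = 2585/54; Q' = -282 + 8·(3071/54) = 4670/27.
Buyers' price falls by P* − Pb = 2945/54 − 2585/54 = 20/3; sellers' price rises by Ps − P* = 3071/54 − 2945/54 = 7/3.
So consumers capture (20/3)/9 = 20/27 of each unit of subsidy.

Consumer share = 20/27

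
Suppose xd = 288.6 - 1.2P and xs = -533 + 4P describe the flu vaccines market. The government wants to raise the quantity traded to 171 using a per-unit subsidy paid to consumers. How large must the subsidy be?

At x = 171, invert demand for the buyer price: Pb = (288.6 − 171)/1.2 = 98; invert supply for the seller price: Ps = (171 − (-533))/4 = 176.
The subsidy must fill the gap: s = Ps − Pb = 176 − 98 = 78.

Required subsidy s = 78 per unit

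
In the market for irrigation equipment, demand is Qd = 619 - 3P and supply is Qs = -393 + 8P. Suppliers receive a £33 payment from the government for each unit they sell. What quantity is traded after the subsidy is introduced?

Pre-subsidy: 619 - 3P = -393 + 8P gives P* = 92, Q* = 343.
With the subsidy, sellers receive Ps = Pb + 33 for each unit, where Pb is the price buyers pay.
Supply in terms of Pb becomes Qs = -393 + 8(Pb + 33) = -129 + 8Pb. Setting this equal to demand: 619 - 3Pb = -129 + 8Pb, so Pb = 68.
Sellers receive Ps = 68 + 33 = 101; Q' = 619 − 3·68 = 415.

Q' = 415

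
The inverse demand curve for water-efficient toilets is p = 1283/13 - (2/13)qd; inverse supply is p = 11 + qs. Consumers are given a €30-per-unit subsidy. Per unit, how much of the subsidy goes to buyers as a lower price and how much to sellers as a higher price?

Pre-subsidy: 1283/13 - (2/13)q = 11 + q gives q* = 76 and p* = 87.
With the rebate, buyers effectively pay pb = ps − 30, where ps is the price sellers receive.
On the curves, pb = 1283/13 - (2/13)q and ps = 11 + q; the wedge ps − pb = 30 gives 11 + q − (1283/13 - (2/13)q) = 30, so q' = 102.
Then pb = 1283/13 − (2/13)·102 = 83 and ps = 11 + 1·102 = 113.
Buyers' price falls by p* − pb = 87 − 83 = 4; sellers' price rises by ps − p* = 113 − 87 = 26.

Buyers gain €4 per unit; sellers gain €26 per unit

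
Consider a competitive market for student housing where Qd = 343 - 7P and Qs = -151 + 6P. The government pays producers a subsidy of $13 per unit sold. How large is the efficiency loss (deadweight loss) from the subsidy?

Deadweight loss = $273

Pre-subsidy: 343 - 7P = -151 + 6P gives P* = 38, Q* = 77.
With the subsidy, sellers receive Ps = Pb + 13 for each unit, where Pb is the price buyers pay.
Supply in terms of Pb becomes Qs = -151 + 6(Pb + 13) = -73 + 6Pb. Setting this equal to demand: 343 - 7Pb = -73 + 6Pb, so Pb = 32.
Sellers receive Ps = 32 + 13 = 45; Q' = 343 − 7·32 = 119.
The subsidy expands output by 119 − 77 = 42 past the efficient level; on those units the gap between marginal cost and willingness to pay runs from 0 up to 13.
DWL = ½ × 13 × 42 = 273.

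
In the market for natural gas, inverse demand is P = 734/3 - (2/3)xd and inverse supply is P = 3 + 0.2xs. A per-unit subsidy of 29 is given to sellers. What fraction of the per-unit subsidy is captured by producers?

Producer share = 3/13

Pre-subsidy: 734/3 - (2/3)x = 3 + 0.2x gives x* = 3625/13 and P* = 764/13.
With the subsidy, sellers receive Ps = Pb + 29 for each unit, where Pb is the price buyers pay.
On the curves, Pb = 734/3 - (2/3)x and Ps = 3 + 0.2x; the wedge Ps − Pb = 29 gives 3 + 0.2x − (734/3 - (2/3)x) = 29, so x' = 4060/13.
Then Pb = 734/3 − (2/3)·(4060/13) = 474/13 and Ps = 3 + 0.2·(4060/13) = 851/13.
Buyers' price falls by P* − Pb = 764/13 − 474/13 = 290/13; sellers' price rises by Ps − P* = 851/13 − 764/13 = 87/13.
So producers capture (87/13)/29 = 3/13 of each unit of subsidy.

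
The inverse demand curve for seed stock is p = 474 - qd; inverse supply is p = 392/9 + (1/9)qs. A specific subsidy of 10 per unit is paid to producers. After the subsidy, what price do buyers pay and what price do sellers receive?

Buyers pay 77.6; sellers receive 87.6

Pre-subsidy: 474 - q = 392/9 + (1/9)q gives q* = 387.4 and p* = 86.6.
With the subsidy, sellers receive ps = pb + 10 for each unit, where pb is the price buyers pay.
On the curves, pb = 474 - q and ps = 392/9 + (1/9)q; the wedge ps − pb = 10 gives 392/9 + (1/9)q − (474 - q) = 10, so q' = 396.4.
Then pb = 474 − 1·396.4 = 77.6 and ps = 392/9 + (1/9)·396.4 = 87.6.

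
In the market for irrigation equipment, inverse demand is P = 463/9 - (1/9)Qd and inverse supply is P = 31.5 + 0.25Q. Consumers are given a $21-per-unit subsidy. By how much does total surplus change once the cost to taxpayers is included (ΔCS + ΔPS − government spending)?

Net change in total surplus = -7938/13

Pre-subsidy: 463/9 - (1/9)Q = 31.5 + 0.25Q gives Q* = 718/13 and P* = 589/13.
With the rebate, buyers effectively pay Pb = Ps − 21, where Ps is the price sellers receive.
On the curves, Pb = 463/9 - (1/9)Q and Ps = 31.5 + 0.25Q; the wedge Ps − Pb = 21 gives 31.5 + 0.25Q − (463/9 - (1/9)Q) = 21, so Q' = 1474/13.
Then Pb = 463/9 − (1/9)·(1474/13) = 505/13 and Ps = 31.5 + 0.25·(1474/13) = 778/13.
ΔCS = ½(718/13 + 1474/13)(589/13 − 505/13) = 92064/169; ΔPS = ½(718/13 + 1474/13)(778/13 − 589/13) = 207144/169.
Government spending = 21 × 1474/13 = 30954/13.
Net change = 92064/169 + 207144/169 − 30954/13 = -7938/13. The loss equals the DWL triangle ½·21·756/13.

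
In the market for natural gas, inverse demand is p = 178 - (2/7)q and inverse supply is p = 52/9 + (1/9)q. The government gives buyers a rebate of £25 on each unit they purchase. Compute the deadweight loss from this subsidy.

Deadweight loss = £787.5

Pre-subsidy: 178 - (2/7)q = 52/9 + (1/9)q gives q* = 434 and p* = 54.
With the rebate, buyers effectively pay pb = ps − 25, where ps is the price sellers receive.
On the curves, pb = 178 - (2/7)q and ps = 52/9 + (1/9)q; the wedge ps − pb = 25 gives 52/9 + (1/9)q − (178 - (2/7)q) = 25, so q' = 497.
Then pb = 178 − (2/7)·497 = 36 and ps = 52/9 + (1/9)·497 = 61.
The subsidy expands output by 497 − 434 = 63 past the efficient level; on those units the gap between marginal cost and willingness to pay runs from 0 up to 25.
DWL = ½ × 25 × 63 = 787.5.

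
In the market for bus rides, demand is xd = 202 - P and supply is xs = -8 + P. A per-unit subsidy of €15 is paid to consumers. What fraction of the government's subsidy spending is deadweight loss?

Pre-subsidy: 202 - P = -8 + P gives P* = 105, x* = 97.
With the rebate, buyers effectively pay Pb = Ps − 15, where Ps is the price sellers receive.
Demand in terms of Ps becomes xd = 202 − 1(Ps − 15) = 217 - Ps. Setting this equal to supply: 217 - Ps = -8 + Ps, so Ps = 112.5.
Buyers pay Pb = 112.5 − 15 = 97.5; x' = -8 + 1·112.5 = 104.5.
ΔCS = ½(97 + 104.5)(105 − 97.5) = 755.625; ΔPS = ½(97 + 104.5)(112.5 − 105) = 755.625.
Government spending = 15 × 104.5 = 1567.5.
DWL = ½ × 15 × (104.5 − 97) = 56.25; fraction = 56.25 / 1567.5 = 15/418.

DWL / government spending = 15/418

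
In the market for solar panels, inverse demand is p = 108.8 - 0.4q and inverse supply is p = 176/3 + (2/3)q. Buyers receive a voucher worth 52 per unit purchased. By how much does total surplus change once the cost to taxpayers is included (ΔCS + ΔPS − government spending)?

Net change in total surplus = -1267.5

Pre-subsidy: 108.8 - 0.4q = 176/3 + (2/3)q gives q* = 47 and p* = 90.
With the rebate, buyers effectively pay pb = ps − 52, where ps is the price sellers receive.
On the curves, pb = 108.8 - 0.4q and ps = 176/3 + (2/3)q; the wedge ps − pb = 52 gives 176/3 + (2/3)q − (108.8 - 0.4q) = 52, so q' = 95.75.
Then pb = 108.8 − 0.4·95.75 = 70.5 and ps = 176/3 + (2/3)·95.75 = 122.5.
ΔCS = ½(47 + 95.75)(90 − 70.5) = 1391.8125; ΔPS = ½(47 + 95.75)(122.5 − 90) = 2319.6875.
Government spending = 52 × 95.75 = 4979.
Net change = 1391.8125 + 2319.6875 − 4979 = -1267.5. The loss equals the DWL triangle ½·52·48.75.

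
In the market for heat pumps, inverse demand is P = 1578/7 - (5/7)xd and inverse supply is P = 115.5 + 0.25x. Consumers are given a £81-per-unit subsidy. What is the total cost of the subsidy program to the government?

Government cost = £16038

Pre-subsidy: 1578/7 - (5/7)x = 115.5 + 0.25x gives x* = 114 and P* = 144.
With the rebate, buyers effectively pay Pb = Ps − 81, where Ps is the price sellers receive.
On the curves, Pb = 1578/7 - (5/7)x and Ps = 115.5 + 0.25x; the wedge Ps − Pb = 81 gives 115.5 + 0.25x − (1578/7 - (5/7)x) = 81, so x' = 198.
Then Pb = 1578/7 − (5/7)·198 = 84 and Ps = 115.5 + 0.25·198 = 165.
Government outlay = subsidy × quantity = 81 × 198 = 16038.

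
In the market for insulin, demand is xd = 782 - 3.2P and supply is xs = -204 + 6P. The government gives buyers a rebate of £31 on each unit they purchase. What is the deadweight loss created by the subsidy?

Deadweight loss = 23064/23

Pre-subsidy: 782 - 3.2P = -204 + 6P gives P* = 2465/23, x* = 10098/23.
With the rebate, buyers effectively pay Pb = Ps − 31, where Ps is the price sellers receive.
Demand in terms of Ps becomes xd = 782 − 3.2(Ps − 31) = 881.2 - 3.2Ps. Setting this equal to supply: 881.2 - 3.2Ps = -204 + 6Ps, so Ps = 2713/23.
Buyers pay Pb = 2713/23 − 31 = 2000/23; x' = -204 + 6·(2713/23) = 11586/23.
The subsidy expands output by 11586/23 − 10098/23 = 1488/23 past the efficient level; on those units the gap between marginal cost and willingness to pay runs from 0 up to 31.
DWL = ½ × 31 × 1488/23 = 23064/23.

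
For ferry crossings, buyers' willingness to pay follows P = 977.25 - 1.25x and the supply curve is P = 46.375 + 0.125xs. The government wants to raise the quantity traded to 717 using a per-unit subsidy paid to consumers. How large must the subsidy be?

At x = 717, from the demand curve buyers pay Pb = 977.25 − 1.25·717 = 81; from the supply curve sellers need Ps = 46.375 + 0.125·717 = 136.
The subsidy must fill the gap: s = Ps − Pb = 136 − 81 = 55.

Required subsidy s = 55 per unit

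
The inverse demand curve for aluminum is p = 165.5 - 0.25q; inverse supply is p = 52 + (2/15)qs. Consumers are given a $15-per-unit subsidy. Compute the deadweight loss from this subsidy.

Pre-subsidy: 165.5 - 0.25q = 52 + (2/15)q gives q* = 6810/23 and p* = 2104/23.
With the rebate, buyers effectively pay pb = ps − 15, where ps is the price sellers receive.
On the curves, pb = 165.5 - 0.25q and ps = 52 + (2/15)q; the wedge ps − pb = 15 gives 52 + (2/15)q − (165.5 - 0.25q) = 15, so q' = 7710/23.
Then pb = 165.5 − 0.25·(7710/23) = 1879/23 and ps = 52 + (2/15)·(7710/23) = 2224/23.
The subsidy expands output by 7710/23 − 6810/23 = 900/23 past the efficient level; on those units the gap between marginal cost and willingness to pay runs from 0 up to 15.
DWL = ½ × 15 × 900/23 = 6750/23.

Deadweight loss = 6750/23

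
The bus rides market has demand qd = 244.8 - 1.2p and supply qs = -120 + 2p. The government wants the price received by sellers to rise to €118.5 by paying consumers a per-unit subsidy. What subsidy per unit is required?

Required subsidy s = €12 per unit

At a seller price of 118.5, quantity supplied is -120 + 2·118.5 = 117.
Buyers absorb 117 only when they pay pb with 244.8 − 1.2·pb = 117, i.e. pb = 106.5.
s = ps − pb = 118.5 − 106.5 = 12.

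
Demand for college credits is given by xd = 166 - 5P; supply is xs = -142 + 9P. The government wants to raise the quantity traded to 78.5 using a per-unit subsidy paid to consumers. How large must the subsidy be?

Required subsidy s = 7 per unit

At x = 78.5, invert demand for the buyer price: Pb = (166 − 78.5)/5 = 17.5; invert supply for the seller price: Ps = (78.5 − (-142))/9 = 24.5.
The subsidy must fill the gap: s = Ps − Pb = 24.5 − 17.5 = 7.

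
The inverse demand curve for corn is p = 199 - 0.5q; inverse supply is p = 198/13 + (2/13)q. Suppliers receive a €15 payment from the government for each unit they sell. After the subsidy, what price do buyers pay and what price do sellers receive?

Buyers pay €47; sellers receive €62

Pre-subsidy: 199 - 0.5q = 198/13 + (2/13)q gives q* = 4778/17 and p* = 994/17.
With the subsidy, sellers receive ps = pb + 15 for each unit, where pb is the price buyers pay.
On the curves, pb = 199 - 0.5q and ps = 198/13 + (2/13)q; the wedge ps − pb = 15 gives 198/13 + (2/13)q − (199 - 0.5q) = 15, so q' = 304.
Then pb = 199 − 0.5·304 = 47 and ps = 198/13 + (2/13)·304 = 62.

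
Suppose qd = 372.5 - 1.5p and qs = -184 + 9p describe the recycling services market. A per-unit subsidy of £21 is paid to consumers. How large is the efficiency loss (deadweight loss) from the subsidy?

Deadweight loss = £283.5

Pre-subsidy: 372.5 - 1.5p = -184 + 9p gives p* = 53, q* = 293.
With the rebate, buyers effectively pay pb = ps − 21, where ps is the price sellers receive.
Demand in terms of ps becomes qd = 372.5 − 1.5(ps − 21) = 404 - 1.5ps. Setting this equal to supply: 404 - 1.5ps = -184 + 9ps, so ps = 56.
Buyers pay pb = 56 − 21 = 35; q' = -184 + 9·56 = 320.
The subsidy expands output by 320 − 293 = 27 past the efficient level; on those units the gap between marginal cost and willingness to pay runs from 0 up to 21.
DWL = ½ × 21 × 27 = 283.5.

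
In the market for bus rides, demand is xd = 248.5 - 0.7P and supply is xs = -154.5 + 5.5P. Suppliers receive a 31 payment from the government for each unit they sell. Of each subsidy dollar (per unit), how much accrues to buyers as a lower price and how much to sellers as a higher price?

Buyers gain 27.5 per unit; sellers gain 3.5 per unit

Pre-subsidy: 248.5 - 0.7P = -154.5 + 5.5P gives P* = 65, x* = 203.
With the subsidy, sellers receive Ps = Pb + 31 for each unit, where Pb is the price buyers pay.
Supply in terms of Pb becomes xs = -154.5 + 5.5(Pb + 31) = 16 + 5.5Pb. Setting this equal to demand: 248.5 - 0.7Pb = 16 + 5.5Pb, so Pb = 37.5.
Sellers receive Ps = 37.5 + 31 = 68.5; x' = 248.5 − 0.7·37.5 = 222.25.
Buyers' price falls by P* − Pb = 65 − 37.5 = 27.5; sellers' price rises by Ps − P* = 68.5 − 65 = 3.5.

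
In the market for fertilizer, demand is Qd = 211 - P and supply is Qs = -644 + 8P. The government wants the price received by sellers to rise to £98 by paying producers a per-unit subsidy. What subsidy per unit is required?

Required subsidy s = £27 per unit

At a seller price of 98, quantity supplied is -644 + 8·98 = 140.
Buyers absorb 140 only when they pay Pb with 211 − 1·Pb = 140, i.e. Pb = 71.
s = Ps − Pb = 98 − 71 = 27.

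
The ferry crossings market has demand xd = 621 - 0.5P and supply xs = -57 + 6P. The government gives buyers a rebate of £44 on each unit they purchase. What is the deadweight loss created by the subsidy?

Pre-subsidy: 621 - 0.5P = -57 + 6P gives P* = 1356/13, x* = 7395/13.
With the rebate, buyers effectively pay Pb = Ps − 44, where Ps is the price sellers receive.
Demand in terms of Ps becomes xd = 621 − 0.5(Ps − 44) = 643 - 0.5Ps. Setting this equal to supply: 643 - 0.5Ps = -57 + 6Ps, so Ps = 1400/13.
Buyers pay Pb = 1400/13 − 44 = 828/13; x' = -57 + 6·(1400/13) = 7659/13.
The subsidy expands output by 7659/13 − 7395/13 = 264/13 past the efficient level; on those units the gap between marginal cost and willingness to pay runs from 0 up to 44.
DWL = ½ × 44 × 264/13 = 5808/13.

Deadweight loss = 5808/13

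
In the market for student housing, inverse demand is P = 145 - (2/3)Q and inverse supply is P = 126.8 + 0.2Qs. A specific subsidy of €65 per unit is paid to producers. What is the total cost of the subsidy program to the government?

Government cost = €6240

Pre-subsidy: 145 - (2/3)Q = 126.8 + 0.2Q gives Q* = 21 and P* = 131.
With the subsidy, sellers receive Ps = Pb + 65 for each unit, where Pb is the price buyers pay.
On the curves, Pb = 145 - (2/3)Q and Ps = 126.8 + 0.2Q; the wedge Ps − Pb = 65 gives 126.8 + 0.2Q − (145 - (2/3)Q) = 65, so Q' = 96.
Then Pb = 145 − (2/3)·96 = 81 and Ps = 126.8 + 0.2·96 = 146.
Government outlay = subsidy × quantity = 65 × 96 = 6240.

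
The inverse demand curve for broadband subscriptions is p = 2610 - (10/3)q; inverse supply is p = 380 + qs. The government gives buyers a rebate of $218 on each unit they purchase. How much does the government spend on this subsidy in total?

Pre-subsidy: 2610 - (10/3)q = 380 + q gives q* = 6690/13 and p* = 11630/13.
With the rebate, buyers effectively pay pb = ps − 218, where ps is the price sellers receive.
On the curves, pb = 2610 - (10/3)q and ps = 380 + q; the wedge ps − pb = 218 gives 380 + q − (2610 - (10/3)q) = 218, so q' = 7344/13.
Then pb = 2610 − (10/3)·(7344/13) = 9450/13 and ps = 380 + 1·(7344/13) = 12284/13.
Government outlay = subsidy × quantity = 218 × 7344/13 = 1600992/13.

Government cost = 1600992/13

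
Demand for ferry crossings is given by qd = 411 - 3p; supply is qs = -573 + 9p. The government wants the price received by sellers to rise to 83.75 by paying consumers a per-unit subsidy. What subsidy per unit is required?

Required subsidy s = 7 per unit

At a seller price of 83.75, quantity supplied is -573 + 9·83.75 = 180.75.
Buyers absorb 180.75 only when they pay pb with 411 − 3·pb = 180.75, i.e. pb = 76.75.
s = ps − pb = 83.75 − 76.75 = 7.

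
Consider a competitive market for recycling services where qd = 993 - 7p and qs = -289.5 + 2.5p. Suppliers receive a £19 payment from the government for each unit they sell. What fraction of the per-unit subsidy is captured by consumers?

Consumer share = 5/19

Pre-subsidy: 993 - 7p = -289.5 + 2.5p gives p* = 135, q* = 48.
With the subsidy, sellers receive ps = pb + 19 for each unit, where pb is the price buyers pay.
Supply in terms of pb becomes qs = -289.5 + 2.5(pb + 19) = -242 + 2.5pb. Setting this equal to demand: 993 - 7pb = -242 + 2.5pb, so pb = 130.
Sellers receive ps = 130 + 19 = 149; q' = 993 − 7·130 = 83.
Buyers' price falls by p* − pb = 135 − 130 = 5; sellers' price rises by ps − p* = 149 − 135 = 14.
So consumers capture 5/19 = 5/19 of each unit of subsidy.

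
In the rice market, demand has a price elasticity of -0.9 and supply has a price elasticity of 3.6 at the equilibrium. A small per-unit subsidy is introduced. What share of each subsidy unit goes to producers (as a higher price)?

Producer share = 0.2

For a small subsidy around the equilibrium, the benefit split depends on the relative slopes, which at a point are proportional to the elasticities.
Buyer share = εs/(εs + |εd|) = 3.6/(3.6 + 0.9) = 0.8; seller share = |εd|/(εs + |εd|) = 0.2.
So producers capture 0.2 of the subsidy.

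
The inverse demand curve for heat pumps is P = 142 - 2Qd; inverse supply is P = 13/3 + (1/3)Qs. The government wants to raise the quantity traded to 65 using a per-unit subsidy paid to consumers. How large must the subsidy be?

Required subsidy s = 14 per unit

At Q = 65, from the demand curve buyers pay Pb = 142 − 2·65 = 12; from the supply curve sellers need Ps = 13/3 + (1/3)·65 = 26.
The subsidy must fill the gap: s = Ps − Pb = 26 − 12 = 14.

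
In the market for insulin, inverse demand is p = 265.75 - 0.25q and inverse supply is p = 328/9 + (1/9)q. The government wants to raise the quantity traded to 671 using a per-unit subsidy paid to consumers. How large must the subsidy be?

At q = 671, from the demand curve buyers pay pb = 265.75 − 0.25·671 = 98; from the supply curve sellers need ps = 328/9 + (1/9)·671 = 111.
The subsidy must fill the gap: s = ps − pb = 111 − 98 = 13.

Required subsidy s = 13 per unit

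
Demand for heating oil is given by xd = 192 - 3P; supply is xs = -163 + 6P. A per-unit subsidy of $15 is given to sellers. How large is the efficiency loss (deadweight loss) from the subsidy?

Pre-subsidy: 192 - 3P = -163 + 6P gives P* = 355/9, x* = 221/3.
With the subsidy, sellers receive Ps = Pb + 15 for each unit, where Pb is the price buyers pay.
Supply in terms of Pb becomes xs = -163 + 6(Pb + 15) = -73 + 6Pb. Setting this equal to demand: 192 - 3Pb = -73 + 6Pb, so Pb = 265/9.
Sellers receive Ps = 265/9 + 15 = 400/9; x' = 192 − 3·(265/9) = 311/3.
The subsidy expands output by 311/3 − 221/3 = 30 past the efficient level; on those units the gap between marginal cost and willingness to pay runs from 0 up to 15.
DWL = ½ × 15 × 30 = 225.

Deadweight loss = $225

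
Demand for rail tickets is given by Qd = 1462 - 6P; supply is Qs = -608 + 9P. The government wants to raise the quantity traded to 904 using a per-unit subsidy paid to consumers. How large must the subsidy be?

Required subsidy s = 75 per unit

At Q = 904, invert demand for the buyer price: Pb = (1462 − 904)/6 = 93; invert supply for the seller price: Ps = (904 − (-608))/9 = 168.
The subsidy must fill the gap: s = Ps − Pb = 168 − 93 = 75.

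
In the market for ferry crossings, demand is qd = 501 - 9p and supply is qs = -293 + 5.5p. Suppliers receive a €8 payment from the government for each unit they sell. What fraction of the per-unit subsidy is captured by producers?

Producer share = 18/29

Pre-subsidy: 501 - 9p = -293 + 5.5p gives p* = 1588/29, q* = 237/29.
With the subsidy, sellers receive ps = pb + 8 for each unit, where pb is the price buyers pay.
Supply in terms of pb becomes qs = -293 + 5.5(pb + 8) = -249 + 5.5pb. Setting this equal to demand: 501 - 9pb = -249 + 5.5pb, so pb = 1500/29.
Sellers receive ps = 1500/29 + 8 = 1732/29; q' = 501 − 9·(1500/29) = 1029/29.
Buyers' price falls by p* − pb = 1588/29 − 1500/29 = 88/29; sellers' price rises by ps − p* = 1732/29 − 1588/29 = 144/29.
So producers capture (144/29)/8 = 18/29 of each unit of subsidy.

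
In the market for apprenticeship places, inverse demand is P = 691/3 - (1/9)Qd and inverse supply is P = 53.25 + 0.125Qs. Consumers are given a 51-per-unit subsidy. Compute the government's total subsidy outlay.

Pre-subsidy: 691/3 - (1/9)Q = 53.25 + 0.125Q gives Q* = 750 and P* = 147.
With the rebate, buyers effectively pay Pb = Ps − 51, where Ps is the price sellers receive.
On the curves, Pb = 691/3 - (1/9)Q and Ps = 53.25 + 0.125Q; the wedge Ps − Pb = 51 gives 53.25 + 0.125Q − (691/3 - (1/9)Q) = 51, so Q' = 966.
Then Pb = 691/3 − (1/9)·966 = 123 and Ps = 53.25 + 0.125·966 = 174.
Government outlay = subsidy × quantity = 51 × 966 = 49266.

Government cost = 49266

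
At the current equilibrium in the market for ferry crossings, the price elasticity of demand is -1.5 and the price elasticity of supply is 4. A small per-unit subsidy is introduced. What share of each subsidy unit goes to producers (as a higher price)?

Producer share = 3/11

For a small subsidy around the equilibrium, the benefit split depends on the relative slopes, which at a point are proportional to the elasticities.
Buyer share = εs/(εs + |εd|) = 4/(4 + 1.5) = 8/11; seller share = |εd|/(εs + |εd|) = 3/11.
So producers capture 3/11 of the subsidy.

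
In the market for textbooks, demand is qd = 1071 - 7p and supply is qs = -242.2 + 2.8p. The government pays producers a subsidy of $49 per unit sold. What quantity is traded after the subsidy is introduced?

Pre-subsidy: 1071 - 7p = -242.2 + 2.8p gives p* = 134, q* = 133.
With the subsidy, sellers receive ps = pb + 49 for each unit, where pb is the price buyers pay.
Supply in terms of pb becomes qs = -242.2 + 2.8(pb + 49) = -105 + 2.8pb. Setting this equal to demand: 1071 - 7pb = -105 + 2.8pb, so pb = 120.
Sellers receive ps = 120 + 49 = 169; q' = 1071 − 7·120 = 231.

q' = 231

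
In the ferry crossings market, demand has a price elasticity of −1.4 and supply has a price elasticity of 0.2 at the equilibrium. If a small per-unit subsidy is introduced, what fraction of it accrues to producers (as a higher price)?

For a small subsidy around the equilibrium, the benefit split depends on the relative slopes, which at a point are proportional to the elasticities.
Buyer share = εs/(εs + |εd|) = 0.2/(0.2 + 1.4) = 0.125; seller share = |εd|/(εs + |εd|) = 0.875.
So producers capture 0.875 of the subsidy.

Producer share = 0.875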